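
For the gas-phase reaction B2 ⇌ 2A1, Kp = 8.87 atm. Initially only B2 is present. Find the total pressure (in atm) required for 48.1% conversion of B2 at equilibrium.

P = 7.37 atm

Let X = conversion of B2 (basis 1 mol B2); extent of reaction ξ = X.
Mole table: n_B2 = 1 − X; n_A1 = 2X.
Total moles n_T = 1 + X.
Kp = p_A1^2 / (p_B2) with p_i = (n_i/n_T)·P.
At X = 0.481: the mole-fraction product g(X) = Π y_i^ν_i = 1.204. Since Kp = g(X)·P^{1}, P = (Kp/g)^(1/1) = (8.87/1.204)^(1/1) = 7.37 atm.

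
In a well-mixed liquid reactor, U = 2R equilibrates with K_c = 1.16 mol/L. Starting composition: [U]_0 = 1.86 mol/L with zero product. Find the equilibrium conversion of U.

X = 0.325

Let X = conversion of U; extent ξ = 1.86·X mol/L.
Concentrations: [U] = 1.86 − 1.86X; [R] = 3.72X.
K_c = [R]^2 / ([U]).
Equating to 1.16 mol/L: the physical root is X = 0.325.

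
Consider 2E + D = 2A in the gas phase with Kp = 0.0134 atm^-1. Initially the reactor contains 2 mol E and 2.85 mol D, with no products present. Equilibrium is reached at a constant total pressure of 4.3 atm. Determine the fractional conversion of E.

X = 0.154

Basis: 2 mol E initially; let X = conversion of E. Extent ξ = X.
Species balance: n_E = 2 − 2X; n_D = 2.85 − X; n_A = 2X.
Summing: n_T = 4.85 − X.
y_i = n_i/n_T, p_i = y_i·P. Kp = p_A^2 / (p_E^2 p_D).
This yields a degree-3 equation in X; solving on (0,1), X = 0.154.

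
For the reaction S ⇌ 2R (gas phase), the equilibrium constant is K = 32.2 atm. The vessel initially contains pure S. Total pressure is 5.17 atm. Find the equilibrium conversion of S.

X = 0.780

Basis: 1 mol S initially; let X = conversion of S. Extent ξ = X.
Moles: n_S = 1 − X; n_R = 2X.
Summing: n_T = 1 + X.
Mole fractions y_i = n_i/n_T; K = p_R^2 / (p_S) with p_i = y_i·P.
Equating to 32.2 atm and solving on 0 < X < 1: X = 0.780.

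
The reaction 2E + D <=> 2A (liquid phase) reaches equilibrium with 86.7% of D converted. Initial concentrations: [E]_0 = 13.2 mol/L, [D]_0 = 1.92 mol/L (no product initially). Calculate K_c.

Let X = conversion of D.
Concentrations: [E] = 13.2 − 3.84X; [D] = 1.92 − 1.92X; [A] = 3.84X.
At X = 0.867: [E] = 9.87, [D] = 0.255, [A] = 3.33.
K_c = [A]^2 / ([E]^2 [D]) = 0.446 L/mol.

K_c = 0.446 L/mol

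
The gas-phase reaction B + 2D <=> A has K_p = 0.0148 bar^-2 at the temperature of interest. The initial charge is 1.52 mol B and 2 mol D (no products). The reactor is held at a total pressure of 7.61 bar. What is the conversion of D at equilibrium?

X = 0.262

Let X = conversion of D (basis 2 mol D); extent of reaction ξ = X.
Moles: n_B = 1.52 − X; n_D = 2 − 2X; n_A = X.
n_T = Σnᵢ = 3.52 − 2X.
With p_i = (n_i/n_T)P, K_p = p_A / (p_B p_D^2).
Equating to 0.0148 bar^-2 and solving on 0 < X < 1: X = 0.262.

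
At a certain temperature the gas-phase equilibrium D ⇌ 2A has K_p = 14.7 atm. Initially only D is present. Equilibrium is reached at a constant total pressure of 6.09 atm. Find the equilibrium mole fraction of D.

y_D = 0.240

Let X = conversion of D (basis 1 mol D); extent of reaction ξ = X.
Species balance: n_D = 1 − X; n_A = 2X.
n_T = Σnᵢ = 1 + X.
With p_i = (n_i/n_T)P, K_p = p_A^2 / (p_D).
This yields a degree-2 equation in X; solving on (0,1), X = 0.613.
Then n_D = 0.387, n_T = 1.61, so y_D = 0.240.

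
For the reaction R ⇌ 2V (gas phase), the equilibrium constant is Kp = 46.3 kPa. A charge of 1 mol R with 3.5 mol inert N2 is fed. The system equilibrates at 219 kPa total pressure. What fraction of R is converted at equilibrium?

X = 0.395

Basis: 1 mol R initially; let X = conversion of R. Extent ξ = X.
At extent ξ: n_R = 1 − X; n_V = 2X; n_I = 3.5 (inert).
Summing: n_T = 4.5 + X.
Mole fractions y_i = n_i/n_T; Kp = p_V^2 / (p_R) with p_i = y_i·P.
Setting this equal to 46.3 kPa and taking the physical root (0 < X < 1) gives X = 0.395.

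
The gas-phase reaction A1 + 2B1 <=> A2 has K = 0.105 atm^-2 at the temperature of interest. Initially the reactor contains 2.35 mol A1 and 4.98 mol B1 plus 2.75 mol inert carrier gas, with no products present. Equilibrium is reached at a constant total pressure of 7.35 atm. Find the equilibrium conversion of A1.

X = 0.432

Basis: 2.35 mol A1 initially; let X = conversion of A1. Extent ξ = 2.35X.
Species balance: n_A1 = 2.35 − 2.35X; n_B1 = 4.98 − 4.7X; n_A2 = 2.35X; n_I = 2.75 (inert).
n_T = Σnᵢ = 10.1 − 4.7X.
Mole fractions y_i = n_i/n_T; K = p_A2 / (p_A1 p_B1^2) with p_i = y_i·P.
Setting this equal to 0.105 atm^-2 and taking the physical root (0 < X < 1) gives X = 0.432.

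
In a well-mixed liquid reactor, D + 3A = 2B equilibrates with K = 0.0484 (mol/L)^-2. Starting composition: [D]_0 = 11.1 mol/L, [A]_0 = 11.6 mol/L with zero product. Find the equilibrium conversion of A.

Let X = conversion of A; extent ξ = 11.6X/3 mol/L.
Concentrations: [D] = 11.1 − 3.87X; [A] = 11.6 − 11.6X; [B] = 7.73X.
K = [B]^2 / ([D] [A]^3).
Setting equal to 0.0484 and solving for X on (0,1) gives X = 0.658.

X = 0.658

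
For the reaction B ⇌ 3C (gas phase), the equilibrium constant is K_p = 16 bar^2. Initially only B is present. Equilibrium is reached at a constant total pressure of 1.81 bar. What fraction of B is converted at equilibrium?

Basis: 1 mol B initially; let X = conversion of B. Extent ξ = X.
Species balance: n_B = 1 − X; n_C = 3X.
n_T = Σnᵢ = 1 + 2X.
Mole fractions y_i = n_i/n_T; K_p = p_C^3 / (p_B) with p_i = y_i·P.
Setting this equal to 16 bar^2 and taking the physical root (0 < X < 1) gives X = 0.684.

X = 0.684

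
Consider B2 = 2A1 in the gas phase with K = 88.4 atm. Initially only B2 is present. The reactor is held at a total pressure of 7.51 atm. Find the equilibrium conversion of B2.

X = 0.864

Let X = conversion of B2 (basis 1 mol B2); extent of reaction ξ = X.
Moles: n_B2 = 1 − X; n_A1 = 2X.
n_T = Σnᵢ = 1 + X.
y_i = n_i/n_T, p_i = y_i·P. K = p_A1^2 / (p_B2).
Setting this equal to 88.4 atm and taking the physical root (0 < X < 1) gives X = 0.864.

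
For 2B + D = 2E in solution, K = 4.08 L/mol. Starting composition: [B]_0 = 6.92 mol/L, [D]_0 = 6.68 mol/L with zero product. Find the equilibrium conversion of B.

Let X = conversion of B; extent ξ = 6.92X/2 mol/L.
Concentrations: [B] = 6.92 − 6.92X; [D] = 6.68 − 3.46X; [E] = 6.92X.
K = [E]^2 / ([B]^2 [D]).
This equals 4.08 at X = 0.800 (the root in 0 < X < 1).

X = 0.800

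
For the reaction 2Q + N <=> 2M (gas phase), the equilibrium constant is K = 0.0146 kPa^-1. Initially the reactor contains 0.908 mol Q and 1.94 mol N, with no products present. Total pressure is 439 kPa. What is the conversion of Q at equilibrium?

X = 0.670

Take 0.908 mol Q as basis and let X be its fractional conversion, so ξ = 0.454X.
At extent ξ: n_Q = 0.908 − 0.908X; n_N = 1.94 − 0.454X; n_M = 0.908X.
n_T = Σnᵢ = 2.85 − 0.454X.
Mole fractions y_i = n_i/n_T; K = p_M^2 / (p_Q^2 p_N) with p_i = y_i·P.
This yields a degree-3 equation in X; solving on (0,1), X = 0.670.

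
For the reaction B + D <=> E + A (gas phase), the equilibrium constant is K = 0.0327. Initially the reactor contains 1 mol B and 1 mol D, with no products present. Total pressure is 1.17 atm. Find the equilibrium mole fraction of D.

y_D = 0.423

Let X = conversion of B (basis 1 mol B); extent of reaction ξ = X.
Mole table: n_B = 1 − X; n_D = 1 − X; n_E = X; n_A = X.
n_T stays at 2 (no change in mole number).
Mole fractions y_i = n_i/n_T; K = p_E p_A / (p_B p_D) with p_i = y_i·P.
Setting this equal to 0.0327 and taking the physical root (0 < X < 1) gives X = 0.153.
Then n_D = 0.847, n_T = 2, so y_D = 0.423.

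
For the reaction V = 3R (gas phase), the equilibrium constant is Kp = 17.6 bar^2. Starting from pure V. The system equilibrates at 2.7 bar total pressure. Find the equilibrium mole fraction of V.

y_V = 0.207

Basis: 1 mol V initially; let X = conversion of V. Extent ξ = X.
Moles: n_V = 1 − X; n_R = 3X.
n_T = Σnᵢ = 1 + 2X.
With p_i = (n_i/n_T)P, Kp = p_R^3 / (p_V).
Setting this equal to 17.6 bar^2 and taking the physical root (0 < X < 1) gives X = 0.561.
Then n_V = 0.439, n_T = 2.12, so y_V = 0.207.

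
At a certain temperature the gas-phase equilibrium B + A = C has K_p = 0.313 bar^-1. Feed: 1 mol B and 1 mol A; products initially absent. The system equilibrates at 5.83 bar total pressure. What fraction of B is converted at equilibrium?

Basis: 1 mol B initially; let X = conversion of B. Extent ξ = X.
Mole table: n_B = 1 − X; n_A = 1 − X; n_C = X.
Total moles n_T = 2 − X.
Mole fractions y_i = n_i/n_T; K_p = p_C / (p_B p_A) with p_i = y_i·P.
Equating to 0.313 bar^-1 and solving on 0 < X < 1: X = 0.405.

X = 0.405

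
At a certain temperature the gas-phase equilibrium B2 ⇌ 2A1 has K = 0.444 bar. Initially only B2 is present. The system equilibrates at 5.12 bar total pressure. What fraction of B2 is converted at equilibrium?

Let X = conversion of B2 (basis 1 mol B2); extent of reaction ξ = X.
Species balance: n_B2 = 1 − X; n_A1 = 2X.
n_T = Σnᵢ = 1 + X.
y_i = n_i/n_T, p_i = y_i·P. K = p_A1^2 / (p_B2).
This yields a degree-2 equation in X; solving on (0,1), X = 0.146.

X = 0.146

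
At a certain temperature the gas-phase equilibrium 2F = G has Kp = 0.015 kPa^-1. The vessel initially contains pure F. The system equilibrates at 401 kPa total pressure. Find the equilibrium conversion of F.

X = 0.800

Basis: 1 mol F initially; let X = conversion of F. Extent ξ = 0.5X.
Species balance: n_F = 1 − X; n_G = 0.5X.
Summing: n_T = 1 − 0.5X.
y_i = n_i/n_T, p_i = y_i·P. Kp = p_G / (p_F^2).
Setting this equal to 0.015 kPa^-1 and taking the physical root (0 < X < 1) gives X = 0.800.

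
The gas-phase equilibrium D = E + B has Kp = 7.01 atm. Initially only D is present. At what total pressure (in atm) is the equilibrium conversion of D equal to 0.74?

Let X = conversion of D (basis 1 mol D); extent of reaction ξ = X.
Species balance: n_D = 1 − X; n_E = X; n_B = X.
Summing: n_T = 1 + X.
Kp = p_E p_B / (p_D) with p_i = (n_i/n_T)·P.
At X = 0.74: the mole-fraction product g(X) = Π y_i^ν_i = 1.21. Since Kp = g(X)·P^{1}, P = (Kp/g)^(1/1) = (7.01/1.21)^(1/1) = 5.79 atm.

P = 5.79 atm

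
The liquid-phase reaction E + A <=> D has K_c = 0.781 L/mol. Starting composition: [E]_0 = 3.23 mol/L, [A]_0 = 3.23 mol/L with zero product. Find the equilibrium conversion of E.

Let X = conversion of E; extent ξ = 3.23·X mol/L.
Concentrations: [E] = 3.23 − 3.23X; [A] = 3.23 − 3.23X; [D] = 3.23X.
K_c = [D] / ([E] [A]).
Solving K_c = 0.781 for X ∈ (0,1): X = 0.538.

X = 0.538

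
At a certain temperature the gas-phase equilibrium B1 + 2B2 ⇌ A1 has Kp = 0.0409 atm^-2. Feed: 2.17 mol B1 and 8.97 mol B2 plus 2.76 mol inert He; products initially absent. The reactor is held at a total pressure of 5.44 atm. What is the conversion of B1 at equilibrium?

Take 2.17 mol B1 as basis and let X be its fractional conversion, so ξ = 2.17X.
Moles: n_B1 = 2.17 − 2.17X; n_B2 = 8.97 − 4.34X; n_A1 = 2.17X; n_I = 2.76 (inert).
n_T = Σnᵢ = 13.9 − 4.34X.
Mole fractions y_i = n_i/n_T; Kp = p_A1 / (p_B1 p_B2^2) with p_i = y_i·P.
Equating to 0.0409 atm^-2 and solving on 0 < X < 1: X = 0.309.

X = 0.309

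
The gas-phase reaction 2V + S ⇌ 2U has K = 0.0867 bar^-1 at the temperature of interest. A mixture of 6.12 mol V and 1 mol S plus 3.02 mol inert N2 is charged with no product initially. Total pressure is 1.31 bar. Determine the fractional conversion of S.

Take 1 mol S as basis and let X be its fractional conversion, so ξ = X.
At extent ξ: n_V = 6.12 − 2X; n_S = 1 − X; n_U = 2X; n_I = 3.02 (inert).
Total moles n_T = 10.1 − X.
y_i = n_i/n_T, p_i = y_i·P. K = p_U^2 / (p_V^2 p_S).
Substituting and setting equal to 0.0867 bar^-1 gives a polynomial in X; the root in (0,1) is X = 0.259.

X = 0.259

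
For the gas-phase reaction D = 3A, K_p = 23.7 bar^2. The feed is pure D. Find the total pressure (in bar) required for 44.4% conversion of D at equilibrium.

P = 4.46 bar

Basis: 1 mol D initially; let X = conversion of D. Extent ξ = X.
At extent ξ: n_D = 1 − X; n_A = 3X.
n_T = Σnᵢ = 1 + 2X.
K_p = p_A^3 / (p_D) with p_i = (n_i/n_T)·P.
At X = 0.444: the mole-fraction product g(X) = Π y_i^ν_i = 1.192. Since K_p = g(X)·P^{2}, P = (K_p/g)^(1/2) = (23.7/1.192)^(1/2) = 4.46 bar.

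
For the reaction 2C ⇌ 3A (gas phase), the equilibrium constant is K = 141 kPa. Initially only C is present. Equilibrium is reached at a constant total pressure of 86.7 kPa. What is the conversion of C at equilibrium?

Basis: 1 mol C initially; let X = conversion of C. Extent ξ = 0.5X.
Species balance: n_C = 1 − X; n_A = 1.5X.
Total moles n_T = 1 + 0.5X.
y_i = n_i/n_T, p_i = y_i·P. K = p_A^3 / (p_C^2).
This yields a degree-3 equation in X; solving on (0,1), X = 0.519.

X = 0.519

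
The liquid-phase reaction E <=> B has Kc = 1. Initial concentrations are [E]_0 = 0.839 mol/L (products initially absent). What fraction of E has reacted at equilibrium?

Let X = conversion of E; extent ξ = 0.839·X mol/L.
Concentrations: [E] = 0.839 − 0.839X; [B] = 0.839X.
Kc = [B] / ([E]).
Solving Kc = 1 for X ∈ (0,1): X = 0.500.

X = 0.500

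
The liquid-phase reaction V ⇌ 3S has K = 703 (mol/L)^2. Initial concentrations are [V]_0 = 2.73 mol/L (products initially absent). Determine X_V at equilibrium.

Let X = conversion of V; extent ξ = 2.73·X mol/L.
Concentrations: [V] = 2.73 − 2.73X; [S] = 8.19X.
K = [S]^3 / ([V]).
This equals 703 at X = 0.834 (the root in 0 < X < 1).

X = 0.834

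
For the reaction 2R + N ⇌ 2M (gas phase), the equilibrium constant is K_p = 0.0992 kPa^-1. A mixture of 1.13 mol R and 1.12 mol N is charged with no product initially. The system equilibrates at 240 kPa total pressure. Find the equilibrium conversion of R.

Basis: 1.13 mol R initially; let X = conversion of R. Extent ξ = 0.565X.
Mole table: n_R = 1.13 − 1.13X; n_N = 1.12 − 0.565X; n_M = 1.13X.
Total moles n_T = 2.25 − 0.565X.
y_i = n_i/n_T, p_i = y_i·P. K_p = p_M^2 / (p_R^2 p_N).
Substituting and setting equal to 0.0992 kPa^-1 gives a polynomial in X; the root in (0,1) is X = 0.751.

X = 0.751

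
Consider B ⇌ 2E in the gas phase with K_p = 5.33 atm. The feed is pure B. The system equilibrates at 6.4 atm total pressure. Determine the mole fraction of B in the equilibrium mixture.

y_B = 0.413

Take 1 mol B as basis and let X be its fractional conversion, so ξ = X.
Mole table: n_B = 1 − X; n_E = 2X.
Total moles n_T = 1 + X.
y_i = n_i/n_T, p_i = y_i·P. K_p = p_E^2 / (p_B).
Setting this equal to 5.33 atm and taking the physical root (0 < X < 1) gives X = 0.415.
Then n_B = 0.585, n_T = 1.42, so y_B = 0.413.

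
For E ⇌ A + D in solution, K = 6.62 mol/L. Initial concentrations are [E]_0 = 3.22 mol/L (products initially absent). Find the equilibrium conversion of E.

Let X = conversion of E; extent ξ = 3.22·X mol/L.
Concentrations: [E] = 3.22 − 3.22X; [A] = 3.22X; [D] = 3.22X.
K = [A] [D] / ([E]).
Setting equal to 6.62 and solving for X on (0,1) gives X = 0.736.

X = 0.736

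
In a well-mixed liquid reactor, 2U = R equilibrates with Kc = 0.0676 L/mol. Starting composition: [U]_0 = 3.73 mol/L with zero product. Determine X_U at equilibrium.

Let X = conversion of U; extent ξ = 3.73X/2 mol/L.
Concentrations: [U] = 3.73 − 3.73X; [R] = 1.86X.
Kc = [R] / ([U]^2).
Setting equal to 0.0676 and solving for X on (0,1) gives X = 0.269.

X = 0.269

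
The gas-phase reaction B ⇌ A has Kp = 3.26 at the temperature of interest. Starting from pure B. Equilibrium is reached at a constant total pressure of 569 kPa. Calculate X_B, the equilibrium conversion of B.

X = 0.765

Take 1 mol B as basis and let X be its fractional conversion, so ξ = X.
At extent ξ: n_B = 1 − X; n_A = X.
Total moles n_T = 1 (Δν = 0, constant).
y_i = n_i/n_T, p_i = y_i·P. Kp = p_A / (p_B).
This yields a degree-1 equation in X; solving on (0,1), X = 0.765.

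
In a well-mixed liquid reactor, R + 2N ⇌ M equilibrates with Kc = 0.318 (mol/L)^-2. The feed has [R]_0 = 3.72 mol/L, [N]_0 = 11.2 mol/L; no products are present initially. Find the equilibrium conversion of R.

Let X = conversion of R; extent ξ = 3.72·X mol/L.
Concentrations: [R] = 3.72 − 3.72X; [N] = 11.2 − 7.44X; [M] = 3.72X.
Kc = [M] / ([R] [N]^2).
This equals 0.318 at X = 0.875 (the root in 0 < X < 1).

X = 0.875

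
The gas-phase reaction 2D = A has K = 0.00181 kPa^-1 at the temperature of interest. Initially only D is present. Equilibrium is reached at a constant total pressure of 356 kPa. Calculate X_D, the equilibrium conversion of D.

Basis: 1 mol D initially; let X = conversion of D. Extent ξ = 0.5X.
Species balance: n_D = 1 − X; n_A = 0.5X.
n_T = Σnᵢ = 1 − 0.5X.
Mole fractions y_i = n_i/n_T; K = p_A / (p_D^2) with p_i = y_i·P.
This yields a degree-2 equation in X; solving on (0,1), X = 0.471.

X = 0.471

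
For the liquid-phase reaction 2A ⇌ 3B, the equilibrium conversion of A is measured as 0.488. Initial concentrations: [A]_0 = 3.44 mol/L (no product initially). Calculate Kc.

Kc = 5.15 mol/L

Let X = conversion of A.
Concentrations: [A] = 3.44 − 3.44X; [B] = 5.16X.
At X = 0.488: [A] = 1.76, [B] = 2.52.
Kc = [B]^3 / ([A]^2) = 5.15 mol/L.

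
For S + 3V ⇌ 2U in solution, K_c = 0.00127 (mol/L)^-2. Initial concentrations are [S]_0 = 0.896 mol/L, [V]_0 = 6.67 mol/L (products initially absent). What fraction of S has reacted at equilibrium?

Let X = conversion of S; extent ξ = 0.896·X mol/L.
Concentrations: [S] = 0.896 − 0.896X; [V] = 6.67 − 2.69X; [U] = 1.79X.
K_c = [U]^2 / ([S] [V]^3).
This equals 0.00127 at X = 0.242 (the root in 0 < X < 1).

X = 0.242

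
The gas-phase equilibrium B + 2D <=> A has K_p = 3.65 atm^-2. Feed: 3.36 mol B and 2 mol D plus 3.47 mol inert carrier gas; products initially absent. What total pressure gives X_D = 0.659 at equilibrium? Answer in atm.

P = 2.85 atm

Let X = conversion of D (basis 2 mol D); extent of reaction ξ = X.
Mole table: n_B = 3.36 − X; n_D = 2 − 2X; n_A = X; n_I = 3.47 (inert).
Summing: n_T = 8.83 − 2X.
K_p = p_A / (p_B p_D^2) with p_i = (n_i/n_T)·P.
At X = 0.659: the mole-fraction product g(X) = Π y_i^ν_i = 29.6. Since K_p = g(X)·P^{-2}, P = (g/K_p)^(1/2) = (29.6/3.65)^(1/2) = 2.85 atm.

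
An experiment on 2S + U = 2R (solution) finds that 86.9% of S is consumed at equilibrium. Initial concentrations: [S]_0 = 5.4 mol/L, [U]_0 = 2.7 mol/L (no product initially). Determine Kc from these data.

Let X = conversion of S.
Concentrations: [S] = 5.4 − 5.4X; [U] = 2.7 − 2.7X; [R] = 5.4X.
At X = 0.869: [S] = 0.707, [U] = 0.354, [R] = 4.69.
Kc = [R]^2 / ([S]^2 [U]) = 124 L/mol.

Kc = 124 L/mol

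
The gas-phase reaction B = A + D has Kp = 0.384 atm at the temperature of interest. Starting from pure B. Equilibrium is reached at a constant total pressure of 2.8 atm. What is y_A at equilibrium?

y_A = 0.258

Basis: 1 mol B initially; let X = conversion of B. Extent ξ = X.
Moles: n_B = 1 − X; n_A = X; n_D = X.
Total moles n_T = 1 + X.
y_i = n_i/n_T, p_i = y_i·P. Kp = p_A p_D / (p_B).
Equating to 0.384 atm and solving on 0 < X < 1: X = 0.347.
Then n_A = 0.347, n_T = 1.35, so y_A = 0.258.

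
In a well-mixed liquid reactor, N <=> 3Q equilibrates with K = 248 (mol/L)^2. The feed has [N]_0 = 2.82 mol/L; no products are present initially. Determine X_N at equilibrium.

X = 0.701

Let X = conversion of N; extent ξ = 2.82·X mol/L.
Concentrations: [N] = 2.82 − 2.82X; [Q] = 8.46X.
K = [Q]^3 / ([N]).
Setting equal to 248 and solving for X on (0,1) gives X = 0.701.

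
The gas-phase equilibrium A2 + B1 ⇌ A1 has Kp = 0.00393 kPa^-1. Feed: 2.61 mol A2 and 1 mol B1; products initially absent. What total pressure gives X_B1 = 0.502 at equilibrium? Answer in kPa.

Basis: 1 mol B1 initially; let X = conversion of B1. Extent ξ = X.
Mole table: n_A2 = 2.61 − X; n_B1 = 1 − X; n_A1 = X.
Summing: n_T = 3.61 − X.
Kp = p_A1 / (p_A2 p_B1) with p_i = (n_i/n_T)·P.
At X = 0.502: the mole-fraction product g(X) = Π y_i^ν_i = 1.486. Since Kp = g(X)·P^{-1}, P = (g/Kp)^(1/1) = (1.486/0.00393)^(1/1) = 378 kPa.

P = 378 kPa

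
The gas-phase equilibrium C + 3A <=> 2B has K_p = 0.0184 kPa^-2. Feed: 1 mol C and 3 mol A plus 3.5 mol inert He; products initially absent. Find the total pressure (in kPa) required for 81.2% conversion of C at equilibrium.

Basis: 1 mol C initially; let X = conversion of C. Extent ξ = X.
Moles: n_C = 1 − X; n_A = 3 − 3X; n_B = 2X; n_I = 3.5 (inert).
Total moles n_T = 7.5 − 2X.
K_p = p_B^2 / (p_C p_A^3) with p_i = (n_i/n_T)·P.
At X = 0.812: the mole-fraction product g(X) = Π y_i^ν_i = 2700. Since K_p = g(X)·P^{-2}, P = (g/K_p)^(1/2) = (2700/0.0184)^(1/2) = 383 kPa.

P = 383 kPa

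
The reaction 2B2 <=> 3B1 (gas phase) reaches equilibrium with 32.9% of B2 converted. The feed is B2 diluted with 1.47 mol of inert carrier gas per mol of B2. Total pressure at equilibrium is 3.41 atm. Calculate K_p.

Let X = conversion of B2 (basis 1 mol B2); extent of reaction ξ = 0.5X.
Species balance: n_B2 = 1 − X; n_B1 = 1.5X; n_I = 1.47 (inert).
Summing: n_T = 2.47 + 0.5X.
At X = 0.329: n_B2 = 0.671, n_B1 = 0.494, n_T = 2.63.
p_i = (n_i/n_T)·P. K_p = p_B1^3 / (p_B2^2) = 0.346 atm.

K_p = 0.346 atm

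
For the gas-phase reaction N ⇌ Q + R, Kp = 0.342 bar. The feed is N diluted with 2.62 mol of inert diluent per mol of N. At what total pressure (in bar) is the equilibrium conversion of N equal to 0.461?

Basis: 1 mol N initially; let X = conversion of N. Extent ξ = X.
Species balance: n_N = 1 − X; n_Q = X; n_R = X; n_I = 2.62 (inert).
n_T = Σnᵢ = 3.62 + X.
Kp = p_Q p_R / (p_N) with p_i = (n_i/n_T)·P.
At X = 0.461: the mole-fraction product g(X) = Π y_i^ν_i = 0.09662. Since Kp = g(X)·P^{1}, P = (Kp/g)^(1/1) = (0.342/0.09662)^(1/1) = 3.54 bar.

P = 3.54 bar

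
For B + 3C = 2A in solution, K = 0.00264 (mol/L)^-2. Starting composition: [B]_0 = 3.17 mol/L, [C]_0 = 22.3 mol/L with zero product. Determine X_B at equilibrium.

Let X = conversion of B; extent ξ = 3.17·X mol/L.
Concentrations: [B] = 3.17 − 3.17X; [C] = 22.3 − 9.51X; [A] = 6.34X.
K = [A]^2 / ([B] [C]^3).
Setting equal to 0.00264 and solving for X on (0,1) gives X = 0.607.

X = 0.607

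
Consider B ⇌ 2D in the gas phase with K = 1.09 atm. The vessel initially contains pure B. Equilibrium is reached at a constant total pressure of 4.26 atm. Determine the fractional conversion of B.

X = 0.245

Let X = conversion of B (basis 1 mol B); extent of reaction ξ = X.
Mole table: n_B = 1 − X; n_D = 2X.
Total moles n_T = 1 + X.
Mole fractions y_i = n_i/n_T; K = p_D^2 / (p_B) with p_i = y_i·P.
Setting this equal to 1.09 atm and taking the physical root (0 < X < 1) gives X = 0.245.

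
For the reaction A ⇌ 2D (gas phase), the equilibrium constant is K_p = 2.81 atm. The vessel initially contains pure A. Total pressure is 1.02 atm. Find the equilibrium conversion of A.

Basis: 1 mol A initially; let X = conversion of A. Extent ξ = X.
Mole table: n_A = 1 − X; n_D = 2X.
Summing: n_T = 1 + X.
y_i = n_i/n_T, p_i = y_i·P. K_p = p_D^2 / (p_A).
Equating to 2.81 atm and solving on 0 < X < 1: X = 0.639.

X = 0.639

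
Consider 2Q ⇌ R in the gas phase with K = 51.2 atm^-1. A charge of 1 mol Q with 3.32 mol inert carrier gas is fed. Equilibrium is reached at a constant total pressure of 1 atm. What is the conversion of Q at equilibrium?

X = 0.823

Take 1 mol Q as basis and let X be its fractional conversion, so ξ = 0.5X.
At extent ξ: n_Q = 1 − X; n_R = 0.5X; n_I = 3.32 (inert).
n_T = Σnᵢ = 4.32 − 0.5X.
With p_i = (n_i/n_T)P, K = p_R / (p_Q^2).
Equating to 51.2 atm^-1 and solving on 0 < X < 1: X = 0.823.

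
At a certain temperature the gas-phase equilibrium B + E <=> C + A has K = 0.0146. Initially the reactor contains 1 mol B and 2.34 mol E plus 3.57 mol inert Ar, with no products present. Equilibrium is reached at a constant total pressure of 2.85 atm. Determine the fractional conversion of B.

Let X = conversion of B (basis 1 mol B); extent of reaction ξ = X.
At extent ξ: n_B = 1 − X; n_E = 2.34 − X; n_C = X; n_A = X; n_I = 3.57 (inert).
Since Δν = 0, n_T = 6.91 throughout.
Mole fractions y_i = n_i/n_T; K = p_C p_A / (p_B p_E) with p_i = y_i·P.
Substituting and setting equal to 0.0146 gives a polynomial in X; the root in (0,1) is X = 0.163.

X = 0.163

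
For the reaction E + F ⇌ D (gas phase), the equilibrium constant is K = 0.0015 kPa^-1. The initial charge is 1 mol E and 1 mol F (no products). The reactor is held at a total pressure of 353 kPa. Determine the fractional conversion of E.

Take 1 mol E as basis and let X be its fractional conversion, so ξ = X.
Mole table: n_E = 1 − X; n_F = 1 − X; n_D = X.
Total moles n_T = 2 − X.
y_i = n_i/n_T, p_i = y_i·P. K = p_D / (p_E p_F).
Setting this equal to 0.0015 kPa^-1 and taking the physical root (0 < X < 1) gives X = 0.191.

X = 0.191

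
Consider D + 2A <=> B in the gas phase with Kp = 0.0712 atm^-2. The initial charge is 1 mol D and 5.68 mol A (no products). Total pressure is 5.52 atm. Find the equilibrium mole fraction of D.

Basis: 1 mol D initially; let X = conversion of D. Extent ξ = X.
Moles: n_D = 1 − X; n_A = 5.68 − 2X; n_B = X.
Summing: n_T = 6.68 − 2X.
Mole fractions y_i = n_i/n_T; Kp = p_B / (p_D p_A^2) with p_i = y_i·P.
Substituting and setting equal to 0.0712 atm^-2 gives a polynomial in X; the root in (0,1) is X = 0.592.
Then n_D = 0.408, n_T = 5.5, so y_D = 0.074.

y_D = 0.074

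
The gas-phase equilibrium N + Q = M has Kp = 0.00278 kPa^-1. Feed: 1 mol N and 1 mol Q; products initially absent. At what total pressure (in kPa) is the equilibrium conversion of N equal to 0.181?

Take 1 mol N as basis and let X be its fractional conversion, so ξ = X.
Mole table: n_N = 1 − X; n_Q = 1 − X; n_M = X.
Total moles n_T = 2 − X.
Kp = p_M / (p_N p_Q) with p_i = (n_i/n_T)·P.
At X = 0.181: the mole-fraction product g(X) = Π y_i^ν_i = 0.4908. Since Kp = g(X)·P^{-1}, P = (g/Kp)^(1/1) = (0.4908/0.00278)^(1/1) = 177 kPa.

P = 177 kPa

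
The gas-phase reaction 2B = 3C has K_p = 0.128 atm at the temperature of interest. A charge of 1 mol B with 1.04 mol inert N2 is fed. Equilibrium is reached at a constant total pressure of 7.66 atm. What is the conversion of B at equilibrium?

X = 0.191

Let X = conversion of B (basis 1 mol B); extent of reaction ξ = 0.5X.
Moles: n_B = 1 − X; n_C = 1.5X; n_I = 1.04 (inert).
n_T = Σnᵢ = 2.04 + 0.5X.
y_i = n_i/n_T, p_i = y_i·P. K_p = p_C^3 / (p_B^2).
Substituting and setting equal to 0.128 atm gives a polynomial in X; the root in (0,1) is X = 0.191.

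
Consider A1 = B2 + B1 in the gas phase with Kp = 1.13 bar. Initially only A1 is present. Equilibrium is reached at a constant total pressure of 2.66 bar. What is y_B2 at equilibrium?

Take 1 mol A1 as basis and let X be its fractional conversion, so ξ = X.
Mole table: n_A1 = 1 − X; n_B2 = X; n_B1 = X.
Summing: n_T = 1 + X.
With p_i = (n_i/n_T)P, Kp = p_B2 p_B1 / (p_A1).
Setting this equal to 1.13 bar and taking the physical root (0 < X < 1) gives X = 0.546.
Then n_B2 = 0.546, n_T = 1.55, so y_B2 = 0.353.

y_B2 = 0.353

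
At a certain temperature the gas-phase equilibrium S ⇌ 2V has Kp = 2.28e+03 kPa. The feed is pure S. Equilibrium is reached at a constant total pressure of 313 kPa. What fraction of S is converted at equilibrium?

X = 0.803

Basis: 1 mol S initially; let X = conversion of S. Extent ξ = X.
Moles: n_S = 1 − X; n_V = 2X.
Summing: n_T = 1 + X.
Mole fractions y_i = n_i/n_T; Kp = p_V^2 / (p_S) with p_i = y_i·P.
Substituting and setting equal to 2.28e+03 kPa gives a polynomial in X; the root in (0,1) is X = 0.803.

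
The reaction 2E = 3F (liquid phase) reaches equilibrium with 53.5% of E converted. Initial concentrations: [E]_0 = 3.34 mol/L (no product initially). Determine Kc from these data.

Kc = 7.98 mol/L

Let X = conversion of E.
Concentrations: [E] = 3.34 − 3.34X; [F] = 5.01X.
At X = 0.535: [E] = 1.55, [F] = 2.68.
Kc = [F]^3 / ([E]^2) = 7.98 mol/L.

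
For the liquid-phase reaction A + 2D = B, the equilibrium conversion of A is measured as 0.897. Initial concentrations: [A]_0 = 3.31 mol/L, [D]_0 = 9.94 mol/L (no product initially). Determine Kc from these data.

Kc = 0.544 (mol/L)^-2

Let X = conversion of A.
Concentrations: [A] = 3.31 − 3.31X; [D] = 9.94 − 6.62X; [B] = 3.31X.
At X = 0.897: [A] = 0.341, [D] = 4, [B] = 2.97.
Kc = [B] / ([A] [D]^2) = 0.544 (mol/L)^-2.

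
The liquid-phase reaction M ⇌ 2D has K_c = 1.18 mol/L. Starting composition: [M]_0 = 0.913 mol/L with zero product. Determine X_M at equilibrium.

X = 0.429

Let X = conversion of M; extent ξ = 0.913·X mol/L.
Concentrations: [M] = 0.913 − 0.913X; [D] = 1.83X.
K_c = [D]^2 / ([M]).
Equating to 1.18 mol/L: the physical root is X = 0.429.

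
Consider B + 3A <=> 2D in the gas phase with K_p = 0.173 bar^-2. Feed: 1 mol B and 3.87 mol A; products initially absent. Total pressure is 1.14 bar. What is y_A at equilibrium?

Let X = conversion of B (basis 1 mol B); extent of reaction ξ = X.
Mole table: n_B = 1 − X; n_A = 3.87 − 3X; n_D = 2X.
Total moles n_T = 4.87 − 2X.
With p_i = (n_i/n_T)P, K_p = p_D^2 / (p_B p_A^3).
Setting this equal to 0.173 bar^-2 and taking the physical root (0 < X < 1) gives X = 0.256.
Then n_A = 3.1, n_T = 4.36, so y_A = 0.712.

y_A = 0.712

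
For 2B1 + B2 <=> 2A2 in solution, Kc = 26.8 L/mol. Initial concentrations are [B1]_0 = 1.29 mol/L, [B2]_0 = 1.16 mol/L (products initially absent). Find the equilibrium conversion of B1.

Let X = conversion of B1; extent ξ = 1.29X/2 mol/L.
Concentrations: [B1] = 1.29 − 1.29X; [B2] = 1.16 − 0.645X; [A2] = 1.29X.
Kc = [A2]^2 / ([B1]^2 [B2]).
Solving Kc = 26.8 for X ∈ (0,1): X = 0.806.

X = 0.806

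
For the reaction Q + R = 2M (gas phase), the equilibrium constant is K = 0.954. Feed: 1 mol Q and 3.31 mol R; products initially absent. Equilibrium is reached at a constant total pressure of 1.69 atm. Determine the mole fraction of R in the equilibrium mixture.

y_R = 0.641

Let X = conversion of Q (basis 1 mol Q); extent of reaction ξ = X.
Species balance: n_Q = 1 − X; n_R = 3.31 − X; n_M = 2X.
Since Δν = 0, n_T = 4.31 throughout.
Mole fractions y_i = n_i/n_T; K = p_M^2 / (p_Q p_R) with p_i = y_i·P.
Equating to 0.954 and solving on 0 < X < 1: X = 0.547.
Then n_R = 2.76, n_T = 4.31, so y_R = 0.641.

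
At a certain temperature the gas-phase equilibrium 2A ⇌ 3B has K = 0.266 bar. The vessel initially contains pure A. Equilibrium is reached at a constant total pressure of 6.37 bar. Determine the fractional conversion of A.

Basis: 1 mol A initially; let X = conversion of A. Extent ξ = 0.5X.
Mole table: n_A = 1 − X; n_B = 1.5X.
n_T = Σnᵢ = 1 + 0.5X.
With p_i = (n_i/n_T)P, K = p_B^3 / (p_A^2).
Equating to 0.266 bar and solving on 0 < X < 1: X = 0.205.

X = 0.205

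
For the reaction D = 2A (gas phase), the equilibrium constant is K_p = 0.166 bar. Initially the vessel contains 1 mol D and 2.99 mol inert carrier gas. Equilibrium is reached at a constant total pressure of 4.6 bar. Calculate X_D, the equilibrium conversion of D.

Basis: 1 mol D initially; let X = conversion of D. Extent ξ = X.
At extent ξ: n_D = 1 − X; n_A = 2X; n_I = 2.99 (inert).
n_T = Σnᵢ = 3.99 + X.
Mole fractions y_i = n_i/n_T; K_p = p_A^2 / (p_D) with p_i = y_i·P.
Substituting and setting equal to 0.166 bar gives a polynomial in X; the root in (0,1) is X = 0.176.

X = 0.176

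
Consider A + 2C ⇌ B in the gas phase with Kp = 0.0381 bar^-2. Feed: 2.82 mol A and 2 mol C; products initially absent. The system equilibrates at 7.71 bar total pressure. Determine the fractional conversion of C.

X = 0.438

Let X = conversion of C (basis 2 mol C); extent of reaction ξ = X.
Moles: n_A = 2.82 − X; n_C = 2 − 2X; n_B = X.
Summing: n_T = 4.82 − 2X.
Mole fractions y_i = n_i/n_T; Kp = p_B / (p_A p_C^2) with p_i = y_i·P.
This yields a degree-3 equation in X; solving on (0,1), X = 0.438.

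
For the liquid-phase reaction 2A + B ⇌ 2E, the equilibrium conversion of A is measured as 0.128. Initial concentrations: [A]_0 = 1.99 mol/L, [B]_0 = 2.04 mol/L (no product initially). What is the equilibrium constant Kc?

Let X = conversion of A.
Concentrations: [A] = 1.99 − 1.99X; [B] = 2.04 − 0.995X; [E] = 1.99X.
At X = 0.128: [A] = 1.74, [B] = 1.91, [E] = 0.255.
Kc = [E]^2 / ([A]^2 [B]) = 0.0113 L/mol.

Kc = 0.0113 L/mol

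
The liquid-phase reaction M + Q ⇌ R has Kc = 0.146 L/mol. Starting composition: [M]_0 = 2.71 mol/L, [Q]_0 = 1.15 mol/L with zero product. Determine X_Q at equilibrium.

X = 0.260

Let X = conversion of Q; extent ξ = 1.15·X mol/L.
Concentrations: [M] = 2.71 − 1.15X; [Q] = 1.15 − 1.15X; [R] = 1.15X.
Kc = [R] / ([M] [Q]).
Equating to 0.146 L/mol: the physical root is X = 0.260.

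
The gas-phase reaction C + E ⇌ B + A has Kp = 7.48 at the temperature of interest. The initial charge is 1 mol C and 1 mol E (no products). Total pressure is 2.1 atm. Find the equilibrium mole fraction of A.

y_A = 0.366

Basis: 1 mol C initially; let X = conversion of C. Extent ξ = X.
Mole table: n_C = 1 − X; n_E = 1 − X; n_B = X; n_A = X.
Since Δν = 0, n_T = 2 throughout.
With p_i = (n_i/n_T)P, Kp = p_B p_A / (p_C p_E).
Setting this equal to 7.48 and taking the physical root (0 < X < 1) gives X = 0.732.
Then n_A = 0.732, n_T = 2, so y_A = 0.366.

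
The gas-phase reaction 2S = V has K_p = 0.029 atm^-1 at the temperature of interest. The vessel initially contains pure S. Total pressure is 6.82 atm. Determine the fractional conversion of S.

Let X = conversion of S (basis 1 mol S); extent of reaction ξ = 0.5X.
At extent ξ: n_S = 1 − X; n_V = 0.5X.
n_T = Σnᵢ = 1 − 0.5X.
Mole fractions y_i = n_i/n_T; K_p = p_V / (p_S^2) with p_i = y_i·P.
Setting this equal to 0.029 atm^-1 and taking the physical root (0 < X < 1) gives X = 0.253.

X = 0.253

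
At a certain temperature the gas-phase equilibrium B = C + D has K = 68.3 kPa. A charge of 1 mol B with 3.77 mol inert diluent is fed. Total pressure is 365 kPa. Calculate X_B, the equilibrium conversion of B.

Basis: 1 mol B initially; let X = conversion of B. Extent ξ = X.
Moles: n_B = 1 − X; n_C = X; n_D = X; n_I = 3.77 (inert).
Summing: n_T = 4.77 + X.
Mole fractions y_i = n_i/n_T; K = p_C p_D / (p_B) with p_i = y_i·P.
Setting this equal to 68.3 kPa and taking the physical root (0 < X < 1) gives X = 0.619.

X = 0.619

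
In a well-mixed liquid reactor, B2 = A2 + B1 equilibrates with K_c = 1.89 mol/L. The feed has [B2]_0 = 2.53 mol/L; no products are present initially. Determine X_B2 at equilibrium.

Let X = conversion of B2; extent ξ = 2.53·X mol/L.
Concentrations: [B2] = 2.53 − 2.53X; [A2] = 2.53X; [B1] = 2.53X.
K_c = [A2] [B1] / ([B2]).
This equals 1.89 at X = 0.568 (the root in 0 < X < 1).

X = 0.568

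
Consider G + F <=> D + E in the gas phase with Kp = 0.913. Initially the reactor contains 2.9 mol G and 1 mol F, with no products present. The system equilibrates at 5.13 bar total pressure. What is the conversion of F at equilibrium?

X = 0.731

Let X = conversion of F (basis 1 mol F); extent of reaction ξ = X.
At extent ξ: n_G = 2.9 − X; n_F = 1 − X; n_D = X; n_E = X.
Total moles n_T = 3.9 (Δν = 0, constant).
y_i = n_i/n_T, p_i = y_i·P. Kp = p_D p_E / (p_G p_F).
Substituting and setting equal to 0.913 gives a polynomial in X; the root in (0,1) is X = 0.731.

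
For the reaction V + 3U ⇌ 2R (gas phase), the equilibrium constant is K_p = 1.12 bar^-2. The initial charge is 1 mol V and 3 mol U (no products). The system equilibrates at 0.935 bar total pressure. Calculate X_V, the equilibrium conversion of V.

X = 0.339

Take 1 mol V as basis and let X be its fractional conversion, so ξ = X.
At extent ξ: n_V = 1 − X; n_U = 3 − 3X; n_R = 2X.
n_T = Σnᵢ = 4 − 2X.
y_i = n_i/n_T, p_i = y_i·P. K_p = p_R^2 / (p_V p_U^3).
Equating to 1.12 bar^-2 and solving on 0 < X < 1: X = 0.339.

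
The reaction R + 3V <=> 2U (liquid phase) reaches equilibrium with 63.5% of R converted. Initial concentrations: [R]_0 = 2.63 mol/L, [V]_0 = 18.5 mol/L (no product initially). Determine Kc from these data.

Let X = conversion of R.
Concentrations: [R] = 2.63 − 2.63X; [V] = 18.5 − 7.89X; [U] = 5.26X.
At X = 0.635: [R] = 0.96, [V] = 13.5, [U] = 3.34.
Kc = [U]^2 / ([R] [V]^3) = 0.00473 (mol/L)^-2.

Kc = 0.00473 (mol/L)^-2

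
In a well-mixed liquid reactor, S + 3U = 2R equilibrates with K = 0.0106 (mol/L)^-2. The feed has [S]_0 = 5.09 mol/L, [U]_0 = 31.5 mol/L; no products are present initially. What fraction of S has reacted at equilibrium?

Let X = conversion of S; extent ξ = 5.09·X mol/L.
Concentrations: [S] = 5.09 − 5.09X; [U] = 31.5 − 15.3X; [R] = 10.2X.
K = [R]^2 / ([S] [U]^3).
Setting equal to 0.0106 and solving for X on (0,1) gives X = 0.815.

X = 0.815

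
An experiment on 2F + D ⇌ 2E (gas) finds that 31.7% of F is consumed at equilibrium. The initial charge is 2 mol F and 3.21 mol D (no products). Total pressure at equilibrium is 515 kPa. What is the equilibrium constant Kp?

Let X = conversion of F (basis 2 mol F); extent of reaction ξ = X.
Species balance: n_F = 2 − 2X; n_D = 3.21 − X; n_E = 2X.
Total moles n_T = 5.21 − X.
At X = 0.317: n_F = 1.37, n_D = 2.89, n_E = 0.634, n_T = 4.89.
p_i = (n_i/n_T)·P. Kp = p_E^2 / (p_F^2 p_D) = 0.000707 kPa^-1.

Kp = 0.000707 kPa^-1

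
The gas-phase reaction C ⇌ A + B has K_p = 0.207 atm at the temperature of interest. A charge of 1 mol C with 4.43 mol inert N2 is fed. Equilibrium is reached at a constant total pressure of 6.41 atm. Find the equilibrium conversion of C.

X = 0.349

Take 1 mol C as basis and let X be its fractional conversion, so ξ = X.
Moles: n_C = 1 − X; n_A = X; n_B = X; n_I = 4.43 (inert).
Summing: n_T = 5.43 + X.
y_i = n_i/n_T, p_i = y_i·P. K_p = p_A p_B / (p_C).
Substituting and setting equal to 0.207 atm gives a polynomial in X; the root in (0,1) is X = 0.349.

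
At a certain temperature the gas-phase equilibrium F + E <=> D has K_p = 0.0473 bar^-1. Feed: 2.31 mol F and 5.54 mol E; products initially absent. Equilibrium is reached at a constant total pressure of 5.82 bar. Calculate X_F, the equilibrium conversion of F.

Let X = conversion of F (basis 2.31 mol F); extent of reaction ξ = 2.31X.
Moles: n_F = 2.31 − 2.31X; n_E = 5.54 − 2.31X; n_D = 2.31X.
Summing: n_T = 7.85 − 2.31X.
With p_i = (n_i/n_T)P, K_p = p_D / (p_F p_E).
Substituting and setting equal to 0.0473 bar^-1 gives a polynomial in X; the root in (0,1) is X = 0.160.

X = 0.160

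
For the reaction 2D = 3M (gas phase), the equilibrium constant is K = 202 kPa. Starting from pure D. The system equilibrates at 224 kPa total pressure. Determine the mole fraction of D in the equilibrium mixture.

Take 1 mol D as basis and let X be its fractional conversion, so ξ = 0.5X.
Mole table: n_D = 1 − X; n_M = 1.5X.
Summing: n_T = 1 + 0.5X.
With p_i = (n_i/n_T)P, K = p_M^3 / (p_D^2).
Equating to 202 kPa and solving on 0 < X < 1: X = 0.458.
Then n_D = 0.542, n_T = 1.23, so y_D = 0.441.

y_D = 0.441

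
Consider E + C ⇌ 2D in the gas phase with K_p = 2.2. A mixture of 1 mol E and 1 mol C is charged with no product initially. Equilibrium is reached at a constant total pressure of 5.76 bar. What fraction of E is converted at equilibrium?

Basis: 1 mol E initially; let X = conversion of E. Extent ξ = X.
At extent ξ: n_E = 1 − X; n_C = 1 − X; n_D = 2X.
n_T stays at 2 (no change in mole number).
Mole fractions y_i = n_i/n_T; K_p = p_D^2 / (p_E p_C) with p_i = y_i·P.
Substituting and setting equal to 2.2 gives a polynomial in X; the root in (0,1) is X = 0.426.

X = 0.426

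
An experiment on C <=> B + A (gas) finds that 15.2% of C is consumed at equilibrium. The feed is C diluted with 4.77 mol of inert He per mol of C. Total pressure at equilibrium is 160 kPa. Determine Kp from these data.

Kp = 0.736 kPa

Let X = conversion of C (basis 1 mol C); extent of reaction ξ = X.
Species balance: n_C = 1 − X; n_B = X; n_A = X; n_I = 4.77 (inert).
Total moles n_T = 5.77 + X.
At X = 0.152: n_C = 0.848, n_B = 0.152, n_A = 0.152, n_T = 5.92.
p_i = (n_i/n_T)·P. Kp = p_B p_A / (p_C) = 0.736 kPa.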